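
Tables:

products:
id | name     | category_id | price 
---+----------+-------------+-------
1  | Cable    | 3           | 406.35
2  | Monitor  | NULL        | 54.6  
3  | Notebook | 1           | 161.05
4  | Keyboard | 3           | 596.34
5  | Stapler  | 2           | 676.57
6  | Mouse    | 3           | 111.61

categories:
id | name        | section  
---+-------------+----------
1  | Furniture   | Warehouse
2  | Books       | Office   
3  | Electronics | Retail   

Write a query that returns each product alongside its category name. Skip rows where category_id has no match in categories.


INNER JOIN keeps only products rows whose category_id matches an id in categories. Walk through each product:
  - product 1 (Cable): category_id=3 -> matches Electronics
  - product 2 (Monitor): category_id=NULL, no match -> dropped
  - product 3 (Notebook): category_id=1 -> matches Furniture
  - product 4 (Keyboard): category_id=3 -> matches Electronics
  - product 5 (Stapler): category_id=2 -> matches Books
  - product 6 (Mouse): category_id=3 -> matches Electronics
So 1 of 6 rows is dropped.

SQL:
SELECT a.name, b.name AS category
FROM products a
INNER JOIN categories b ON a.category_id = b.id

Result:
name     | category   
---------+------------
Cable    | Electronics
Notebook | Furniture  
Keyboard | Electronics
Stapler  | Books      
Mouse    | Electronics


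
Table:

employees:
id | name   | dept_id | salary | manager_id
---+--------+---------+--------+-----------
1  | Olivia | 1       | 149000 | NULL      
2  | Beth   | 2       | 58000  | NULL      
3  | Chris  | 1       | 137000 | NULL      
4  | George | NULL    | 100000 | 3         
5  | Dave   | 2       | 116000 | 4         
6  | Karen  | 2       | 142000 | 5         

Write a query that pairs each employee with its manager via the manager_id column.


This is a self-join: employees is joined to a second copy of itself, matching each row's manager_id to another row's id. Use LEFT JOIN so rows with manager_id=NULL are kept.
  - employee 1 (Olivia): manager_id=NULL -> NULL
  - employee 2 (Beth): manager_id=NULL -> NULL
  - employee 3 (Chris): manager_id=NULL -> NULL
  - employee 4 (George): manager_id=3 -> Chris
  - employee 5 (Dave): manager_id=4 -> George
  - employee 6 (Karen): manager_id=5 -> Dave

SQL:
SELECT a.name AS item, b.name AS manager
FROM employees a
LEFT JOIN employees b ON a.manager_id = b.id

Result:
item   | manager
-------+--------
Olivia | NULL   
Beth   | NULL   
Chris  | NULL   
George | Chris  
Dave   | George 
Karen  | Dave   


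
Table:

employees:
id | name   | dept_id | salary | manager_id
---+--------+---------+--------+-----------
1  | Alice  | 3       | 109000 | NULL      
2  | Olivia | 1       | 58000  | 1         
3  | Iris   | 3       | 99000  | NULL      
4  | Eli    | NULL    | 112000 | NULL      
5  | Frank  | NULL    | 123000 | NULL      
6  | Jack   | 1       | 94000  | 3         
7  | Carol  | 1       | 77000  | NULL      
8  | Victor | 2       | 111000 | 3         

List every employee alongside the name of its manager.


This is a self-join: employees is joined to a second copy of itself, matching each row's manager_id to another row's id. Use LEFT JOIN so rows with manager_id=NULL are kept.
  - employee 1 (Alice): manager_id=NULL -> NULL
  - employee 2 (Olivia): manager_id=1 -> Alice
  - employee 3 (Iris): manager_id=NULL -> NULL
  - employee 4 (Eli): manager_id=NULL -> NULL
  - employee 5 (Frank): manager_id=NULL -> NULL
  - employee 6 (Jack): manager_id=3 -> Iris
  - employee 7 (Carol): manager_id=NULL -> NULL
  - employee 8 (Victor): manager_id=3 -> Iris

SQL:
SELECT a.name AS item, b.name AS manager
FROM employees a
LEFT JOIN employees b ON a.manager_id = b.id

Result:
item   | manager
-------+--------
Alice  | NULL   
Olivia | Alice  
Iris   | NULL   
Eli    | NULL   
Frank  | NULL   
Jack   | Iris   
Carol  | NULL   
Victor | Iris   


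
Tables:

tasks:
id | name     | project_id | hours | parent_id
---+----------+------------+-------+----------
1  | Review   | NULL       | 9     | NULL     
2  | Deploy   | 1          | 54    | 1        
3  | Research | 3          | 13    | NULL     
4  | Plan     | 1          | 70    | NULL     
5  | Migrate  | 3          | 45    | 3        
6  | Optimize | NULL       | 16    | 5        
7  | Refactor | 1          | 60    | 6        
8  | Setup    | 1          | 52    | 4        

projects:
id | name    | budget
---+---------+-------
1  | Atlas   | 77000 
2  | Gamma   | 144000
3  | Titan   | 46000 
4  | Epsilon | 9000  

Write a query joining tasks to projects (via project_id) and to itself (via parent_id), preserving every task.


Two LEFT JOINs from the same base table tasks: one to projects via project_id, one to tasks itself via parent_id. Both are LEFT so every task is preserved.
Match against projects:
  - task 1 (Review): project_id=NULL, no match -> kept with NULL
  - task 2 (Deploy): project_id=1 -> matches Atlas
  - task 3 (Research): project_id=3 -> matches Titan
  - task 4 (Plan): project_id=1 -> matches Atlas
  - task 5 (Migrate): project_id=3 -> matches Titan
  - task 6 (Optimize): project_id=NULL, no match -> kept with NULL
  - task 7 (Refactor): project_id=1 -> matches Atlas
  - task 8 (Setup): project_id=1 -> matches Atlas
Match against tasks (self):
  - task 1 (Review): parent_id=NULL -> NULL
  - task 2 (Deploy): parent_id=1 -> Review
  - task 3 (Research): parent_id=NULL -> NULL
  - task 4 (Plan): parent_id=NULL -> NULL
  - task 5 (Migrate): parent_id=3 -> Research
  - task 6 (Optimize): parent_id=5 -> Migrate
  - task 7 (Refactor): parent_id=6 -> Optimize
  - task 8 (Setup): parent_id=4 -> Plan

SQL:
SELECT a.name, b.name AS project, c.name AS parent
FROM tasks a
LEFT JOIN projects b ON a.project_id = b.id
LEFT JOIN tasks c ON a.parent_id = c.id

Result:
name     | project | parent  
---------+---------+---------
Review   | NULL    | NULL    
Deploy   | Atlas   | Review  
Research | Titan   | NULL    
Plan     | Atlas   | NULL    
Migrate  | Titan   | Research
Optimize | NULL    | Migrate 
Refactor | Atlas   | Optimize
Setup    | Atlas   | Plan    


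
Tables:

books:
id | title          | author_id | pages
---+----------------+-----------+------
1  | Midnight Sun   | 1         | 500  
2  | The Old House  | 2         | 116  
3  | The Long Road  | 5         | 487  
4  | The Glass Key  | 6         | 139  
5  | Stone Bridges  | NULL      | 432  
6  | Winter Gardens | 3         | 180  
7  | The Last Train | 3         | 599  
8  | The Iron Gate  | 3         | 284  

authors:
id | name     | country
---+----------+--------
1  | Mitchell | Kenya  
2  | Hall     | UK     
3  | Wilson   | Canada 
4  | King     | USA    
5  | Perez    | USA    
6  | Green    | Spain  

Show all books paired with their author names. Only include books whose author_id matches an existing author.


INNER JOIN keeps only books rows whose author_id matches an id in authors. Walk through each book:
  - book 1 (Midnight Sun): author_id=1 -> matches Mitchell
  - book 2 (The Old House): author_id=2 -> matches Hall
  - book 3 (The Long Road): author_id=5 -> matches Perez
  - book 4 (The Glass Key): author_id=6 -> matches Green
  - book 5 (Stone Bridges): author_id=NULL, no match -> dropped
  - book 6 (Winter Gardens): author_id=3 -> matches Wilson
  - book 7 (The Last Train): author_id=3 -> matches Wilson
  - book 8 (The Iron Gate): author_id=3 -> matches Wilson
So 1 of 8 rows is dropped.

SQL:
SELECT a.title, b.name AS author
FROM books a
INNER JOIN authors b ON a.author_id = b.id

Result:
title          | author  
---------------+---------
Midnight Sun   | Mitchell
The Old House  | Hall    
The Long Road  | Perez   
The Glass Key  | Green   
Winter Gardens | Wilson  
The Last Train | Wilson  
The Iron Gate  | Wilson  


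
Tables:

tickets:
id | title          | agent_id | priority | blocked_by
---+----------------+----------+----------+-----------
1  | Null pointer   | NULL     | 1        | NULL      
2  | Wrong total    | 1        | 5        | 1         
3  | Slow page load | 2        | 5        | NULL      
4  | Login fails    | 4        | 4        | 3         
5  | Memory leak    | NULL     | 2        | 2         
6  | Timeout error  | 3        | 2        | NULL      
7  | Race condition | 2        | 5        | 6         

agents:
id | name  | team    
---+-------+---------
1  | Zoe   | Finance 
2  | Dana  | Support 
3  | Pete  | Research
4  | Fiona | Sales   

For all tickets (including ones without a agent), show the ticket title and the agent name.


LEFT JOIN keeps every row from tickets (the left table); where agent_id has no match in agents, the agent columns become NULL. Walk through each ticket:
  - ticket 1 (Null pointer): agent_id=NULL, no match -> kept with NULL
  - ticket 2 (Wrong total): agent_id=1 -> matches Zoe
  - ticket 3 (Slow page load): agent_id=2 -> matches Dana
  - ticket 4 (Login fails): agent_id=4 -> matches Fiona
  - ticket 5 (Memory leak): agent_id=NULL, no match -> kept with NULL
  - ticket 6 (Timeout error): agent_id=3 -> matches Pete
  - ticket 7 (Race condition): agent_id=2 -> matches Dana
All 7 rows appear; 2 have NULL agent.

SQL:
SELECT a.title, b.name AS agent
FROM tickets a
LEFT JOIN agents b ON a.agent_id = b.id

Result:
title          | agent
---------------+------
Null pointer   | NULL 
Wrong total    | Zoe  
Slow page load | Dana 
Login fails    | Fiona
Memory leak    | NULL 
Timeout error  | Pete 
Race condition | Dana 


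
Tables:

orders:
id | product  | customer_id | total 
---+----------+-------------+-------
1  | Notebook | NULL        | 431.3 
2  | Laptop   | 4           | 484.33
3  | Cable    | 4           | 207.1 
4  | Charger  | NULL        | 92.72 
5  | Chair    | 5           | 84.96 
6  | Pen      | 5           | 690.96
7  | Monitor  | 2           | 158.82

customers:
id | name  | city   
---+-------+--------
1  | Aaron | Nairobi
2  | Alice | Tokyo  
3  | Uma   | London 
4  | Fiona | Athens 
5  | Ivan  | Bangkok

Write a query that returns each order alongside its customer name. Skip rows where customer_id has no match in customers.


INNER JOIN keeps only orders rows whose customer_id matches an id in customers. Walk through each order:
  - order 1 (Notebook): customer_id=NULL, no match -> dropped
  - order 2 (Laptop): customer_id=4 -> matches Fiona
  - order 3 (Cable): customer_id=4 -> matches Fiona
  - order 4 (Charger): customer_id=NULL, no match -> dropped
  - order 5 (Chair): customer_id=5 -> matches Ivan
  - order 6 (Pen): customer_id=5 -> matches Ivan
  - order 7 (Monitor): customer_id=2 -> matches Alice
So 2 of 7 rows are dropped.

SQL:
SELECT a.product, b.name AS customer
FROM orders a
INNER JOIN customers b ON a.customer_id = b.id

Result:
product | customer
--------+---------
Laptop  | Fiona   
Cable   | Fiona   
Chair   | Ivan    
Pen     | Ivan    
Monitor | Alice   


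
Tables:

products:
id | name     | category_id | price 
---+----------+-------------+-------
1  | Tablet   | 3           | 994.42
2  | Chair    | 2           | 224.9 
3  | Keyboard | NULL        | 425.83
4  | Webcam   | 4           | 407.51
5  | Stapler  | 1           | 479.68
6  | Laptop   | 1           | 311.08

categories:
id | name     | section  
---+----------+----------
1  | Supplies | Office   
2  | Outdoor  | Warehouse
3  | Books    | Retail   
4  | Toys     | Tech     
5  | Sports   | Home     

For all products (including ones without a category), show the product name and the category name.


LEFT JOIN keeps every row from products (the left table); where category_id has no match in categories, the category columns become NULL. Walk through each product:
  - product 1 (Tablet): category_id=3 -> matches Books
  - product 2 (Chair): category_id=2 -> matches Outdoor
  - product 3 (Keyboard): category_id=NULL, no match -> kept with NULL
  - product 4 (Webcam): category_id=4 -> matches Toys
  - product 5 (Stapler): category_id=1 -> matches Supplies
  - product 6 (Laptop): category_id=1 -> matches Supplies
All 6 rows appear; 1 has NULL category.

SQL:
SELECT a.name, b.name AS category
FROM products a
LEFT JOIN categories b ON a.category_id = b.id

Result:
name     | category
---------+---------
Tablet   | Books   
Chair    | Outdoor 
Keyboard | NULL    
Webcam   | Toys    
Stapler  | Supplies
Laptop   | Supplies


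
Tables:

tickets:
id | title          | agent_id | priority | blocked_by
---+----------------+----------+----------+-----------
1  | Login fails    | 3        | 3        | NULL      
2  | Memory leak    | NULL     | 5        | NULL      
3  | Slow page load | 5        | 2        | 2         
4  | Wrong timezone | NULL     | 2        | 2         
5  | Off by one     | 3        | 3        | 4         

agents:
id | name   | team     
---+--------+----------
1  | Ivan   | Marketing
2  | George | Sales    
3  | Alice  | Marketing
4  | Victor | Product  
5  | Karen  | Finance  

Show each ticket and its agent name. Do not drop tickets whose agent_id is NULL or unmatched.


LEFT JOIN keeps every row from tickets (the left table); where agent_id has no match in agents, the agent columns become NULL. Walk through each ticket:
  - ticket 1 (Login fails): agent_id=3 -> matches Alice
  - ticket 2 (Memory leak): agent_id=NULL, no match -> kept with NULL
  - ticket 3 (Slow page load): agent_id=5 -> matches Karen
  - ticket 4 (Wrong timezone): agent_id=NULL, no match -> kept with NULL
  - ticket 5 (Off by one): agent_id=3 -> matches Alice
All 5 rows appear; 2 have NULL agent.

SQL:
SELECT a.title, b.name AS agent
FROM tickets a
LEFT JOIN agents b ON a.agent_id = b.id

Result:
title          | agent
---------------+------
Login fails    | Alice
Memory leak    | NULL 
Slow page load | Karen
Wrong timezone | NULL 
Off by one     | Alice


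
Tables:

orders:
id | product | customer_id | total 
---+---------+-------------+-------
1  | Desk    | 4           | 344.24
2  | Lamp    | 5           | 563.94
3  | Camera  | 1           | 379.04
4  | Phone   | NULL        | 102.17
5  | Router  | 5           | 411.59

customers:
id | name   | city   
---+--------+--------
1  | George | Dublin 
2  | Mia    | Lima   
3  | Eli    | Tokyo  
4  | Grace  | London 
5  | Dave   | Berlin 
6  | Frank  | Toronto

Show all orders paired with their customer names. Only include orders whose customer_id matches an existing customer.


INNER JOIN keeps only orders rows whose customer_id matches an id in customers. Walk through each order:
  - order 1 (Desk): customer_id=4 -> matches Grace
  - order 2 (Lamp): customer_id=5 -> matches Dave
  - order 3 (Camera): customer_id=1 -> matches George
  - order 4 (Phone): customer_id=NULL, no match -> dropped
  - order 5 (Router): customer_id=5 -> matches Dave
So 1 of 5 rows is dropped.

SQL:
SELECT a.product, b.name AS customer
FROM orders a
INNER JOIN customers b ON a.customer_id = b.id

Result:
product | customer
--------+---------
Desk    | Grace   
Lamp    | Dave    
Camera  | George  
Router  | Dave    


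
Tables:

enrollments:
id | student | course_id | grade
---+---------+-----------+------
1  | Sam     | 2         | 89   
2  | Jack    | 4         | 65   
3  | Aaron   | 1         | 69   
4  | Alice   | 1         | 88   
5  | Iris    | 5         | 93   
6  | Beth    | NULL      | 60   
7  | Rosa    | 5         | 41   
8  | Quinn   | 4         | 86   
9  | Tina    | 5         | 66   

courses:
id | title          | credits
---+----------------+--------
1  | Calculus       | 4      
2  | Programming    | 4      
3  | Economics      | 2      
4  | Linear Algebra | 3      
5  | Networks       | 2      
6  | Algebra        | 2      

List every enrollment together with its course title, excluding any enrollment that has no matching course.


INNER JOIN keeps only enrollments rows whose course_id matches an id in courses. Walk through each enrollment:
  - enrollment 1 (Sam): course_id=2 -> matches Programming
  - enrollment 2 (Jack): course_id=4 -> matches Linear Algebra
  - enrollment 3 (Aaron): course_id=1 -> matches Calculus
  - enrollment 4 (Alice): course_id=1 -> matches Calculus
  - enrollment 5 (Iris): course_id=5 -> matches Networks
  - enrollment 6 (Beth): course_id=NULL, no match -> dropped
  - enrollment 7 (Rosa): course_id=5 -> matches Networks
  - enrollment 8 (Quinn): course_id=4 -> matches Linear Algebra
  - enrollment 9 (Tina): course_id=5 -> matches Networks
So 1 of 9 rows is dropped.

SQL:
SELECT a.student, b.title AS course
FROM enrollments a
INNER JOIN courses b ON a.course_id = b.id

Result:
student | course        
--------+---------------
Sam     | Programming   
Jack    | Linear Algebra
Aaron   | Calculus      
Alice   | Calculus      
Iris    | Networks      
Rosa    | Networks      
Quinn   | Linear Algebra
Tina    | Networks      


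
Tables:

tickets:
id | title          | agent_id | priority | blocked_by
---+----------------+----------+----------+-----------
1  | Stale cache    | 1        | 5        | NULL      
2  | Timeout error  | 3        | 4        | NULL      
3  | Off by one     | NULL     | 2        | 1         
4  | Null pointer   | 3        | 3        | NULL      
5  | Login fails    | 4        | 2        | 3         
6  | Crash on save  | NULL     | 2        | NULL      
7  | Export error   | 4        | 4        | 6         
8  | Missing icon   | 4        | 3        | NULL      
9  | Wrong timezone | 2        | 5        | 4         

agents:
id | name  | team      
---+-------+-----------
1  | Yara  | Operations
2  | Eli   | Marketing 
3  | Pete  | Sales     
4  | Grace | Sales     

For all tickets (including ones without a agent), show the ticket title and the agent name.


LEFT JOIN keeps every row from tickets (the left table); where agent_id has no match in agents, the agent columns become NULL. Walk through each ticket:
  - ticket 1 (Stale cache): agent_id=1 -> matches Yara
  - ticket 2 (Timeout error): agent_id=3 -> matches Pete
  - ticket 3 (Off by one): agent_id=NULL, no match -> kept with NULL
  - ticket 4 (Null pointer): agent_id=3 -> matches Pete
  - ticket 5 (Login fails): agent_id=4 -> matches Grace
  - ticket 6 (Crash on save): agent_id=NULL, no match -> kept with NULL
  - ticket 7 (Export error): agent_id=4 -> matches Grace
  - ticket 8 (Missing icon): agent_id=4 -> matches Grace
  - ticket 9 (Wrong timezone): agent_id=2 -> matches Eli
All 9 rows appear; 2 have NULL agent.

SQL:
SELECT a.title, b.name AS agent
FROM tickets a
LEFT JOIN agents b ON a.agent_id = b.id

Result:
title          | agent
---------------+------
Stale cache    | Yara 
Timeout error  | Pete 
Off by one     | NULL 
Null pointer   | Pete 
Login fails    | Grace
Crash on save  | NULL 
Export error   | Grace
Missing icon   | Grace
Wrong timezone | Eli  


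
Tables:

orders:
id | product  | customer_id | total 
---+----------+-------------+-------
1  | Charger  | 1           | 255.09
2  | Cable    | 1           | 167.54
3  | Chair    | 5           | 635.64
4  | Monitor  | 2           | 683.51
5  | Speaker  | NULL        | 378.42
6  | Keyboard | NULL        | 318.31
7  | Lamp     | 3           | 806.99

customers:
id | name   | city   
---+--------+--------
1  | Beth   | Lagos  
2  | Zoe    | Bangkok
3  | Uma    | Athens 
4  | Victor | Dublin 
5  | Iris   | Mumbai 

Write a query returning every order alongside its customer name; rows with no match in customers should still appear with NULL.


LEFT JOIN keeps every row from orders (the left table); where customer_id has no match in customers, the customer columns become NULL. Walk through each order:
  - order 1 (Charger): customer_id=1 -> matches Beth
  - order 2 (Cable): customer_id=1 -> matches Beth
  - order 3 (Chair): customer_id=5 -> matches Iris
  - order 4 (Monitor): customer_id=2 -> matches Zoe
  - order 5 (Speaker): customer_id=NULL, no match -> kept with NULL
  - order 6 (Keyboard): customer_id=NULL, no match -> kept with NULL
  - order 7 (Lamp): customer_id=3 -> matches Uma
All 7 rows appear; 2 have NULL customer.

SQL:
SELECT a.product, b.name AS customer
FROM orders a
LEFT JOIN customers b ON a.customer_id = b.id

Result:
product  | customer
---------+---------
Charger  | Beth    
Cable    | Beth    
Chair    | Iris    
Monitor  | Zoe     
Speaker  | NULL    
Keyboard | NULL    
Lamp     | Uma     


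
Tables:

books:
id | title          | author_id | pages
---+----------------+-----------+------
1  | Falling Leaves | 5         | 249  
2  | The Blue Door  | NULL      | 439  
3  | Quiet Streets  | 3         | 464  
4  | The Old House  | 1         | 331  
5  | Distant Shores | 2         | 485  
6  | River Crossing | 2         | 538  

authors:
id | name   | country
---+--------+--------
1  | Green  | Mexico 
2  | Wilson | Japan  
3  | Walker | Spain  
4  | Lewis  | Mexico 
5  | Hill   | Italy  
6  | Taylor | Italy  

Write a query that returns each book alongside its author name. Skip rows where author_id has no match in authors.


INNER JOIN keeps only books rows whose author_id matches an id in authors. Walk through each book:
  - book 1 (Falling Leaves): author_id=5 -> matches Hill
  - book 2 (The Blue Door): author_id=NULL, no match -> dropped
  - book 3 (Quiet Streets): author_id=3 -> matches Walker
  - book 4 (The Old House): author_id=1 -> matches Green
  - book 5 (Distant Shores): author_id=2 -> matches Wilson
  - book 6 (River Crossing): author_id=2 -> matches Wilson
So 1 of 6 rows is dropped.

SQL:
SELECT a.title, b.name AS author
FROM books a
INNER JOIN authors b ON a.author_id = b.id

Result:
title          | author
---------------+-------
Falling Leaves | Hill  
Quiet Streets  | Walker
The Old House  | Green 
Distant Shores | Wilson
River Crossing | Wilson


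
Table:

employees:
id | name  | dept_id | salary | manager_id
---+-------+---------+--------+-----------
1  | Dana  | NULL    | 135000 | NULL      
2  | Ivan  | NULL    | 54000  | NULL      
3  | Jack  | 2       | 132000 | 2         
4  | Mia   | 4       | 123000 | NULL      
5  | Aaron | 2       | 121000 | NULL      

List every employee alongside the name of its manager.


This is a self-join: employees is joined to a second copy of itself, matching each row's manager_id to another row's id. Use LEFT JOIN so rows with manager_id=NULL are kept.
  - employee 1 (Dana): manager_id=NULL -> NULL
  - employee 2 (Ivan): manager_id=NULL -> NULL
  - employee 3 (Jack): manager_id=2 -> Ivan
  - employee 4 (Mia): manager_id=NULL -> NULL
  - employee 5 (Aaron): manager_id=NULL -> NULL

SQL:
SELECT a.name AS item, b.name AS manager
FROM employees a
LEFT JOIN employees b ON a.manager_id = b.id

Result:
item  | manager
------+--------
Dana  | NULL   
Ivan  | NULL   
Jack  | Ivan   
Mia   | NULL   
Aaron | NULL   


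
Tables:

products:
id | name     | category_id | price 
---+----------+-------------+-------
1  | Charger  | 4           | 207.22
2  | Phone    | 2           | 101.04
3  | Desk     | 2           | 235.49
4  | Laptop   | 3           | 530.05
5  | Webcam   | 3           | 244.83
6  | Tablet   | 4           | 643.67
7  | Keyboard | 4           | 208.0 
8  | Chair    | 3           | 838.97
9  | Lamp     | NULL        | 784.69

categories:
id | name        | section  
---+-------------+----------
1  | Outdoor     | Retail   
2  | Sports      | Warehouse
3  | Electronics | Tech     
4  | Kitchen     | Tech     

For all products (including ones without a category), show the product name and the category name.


LEFT JOIN keeps every row from products (the left table); where category_id has no match in categories, the category columns become NULL. Walk through each product:
  - product 1 (Charger): category_id=4 -> matches Kitchen
  - product 2 (Phone): category_id=2 -> matches Sports
  - product 3 (Desk): category_id=2 -> matches Sports
  - product 4 (Laptop): category_id=3 -> matches Electronics
  - product 5 (Webcam): category_id=3 -> matches Electronics
  - product 6 (Tablet): category_id=4 -> matches Kitchen
  - product 7 (Keyboard): category_id=4 -> matches Kitchen
  - product 8 (Chair): category_id=3 -> matches Electronics
  - product 9 (Lamp): category_id=NULL, no match -> kept with NULL
All 9 rows appear; 1 has NULL category.

SQL:
SELECT a.name, b.name AS category
FROM products a
LEFT JOIN categories b ON a.category_id = b.id

Result:
name     | category   
---------+------------
Charger  | Kitchen    
Phone    | Sports     
Desk     | Sports     
Laptop   | Electronics
Webcam   | Electronics
Tablet   | Kitchen    
Keyboard | Kitchen    
Chair    | Electronics
Lamp     | NULL       


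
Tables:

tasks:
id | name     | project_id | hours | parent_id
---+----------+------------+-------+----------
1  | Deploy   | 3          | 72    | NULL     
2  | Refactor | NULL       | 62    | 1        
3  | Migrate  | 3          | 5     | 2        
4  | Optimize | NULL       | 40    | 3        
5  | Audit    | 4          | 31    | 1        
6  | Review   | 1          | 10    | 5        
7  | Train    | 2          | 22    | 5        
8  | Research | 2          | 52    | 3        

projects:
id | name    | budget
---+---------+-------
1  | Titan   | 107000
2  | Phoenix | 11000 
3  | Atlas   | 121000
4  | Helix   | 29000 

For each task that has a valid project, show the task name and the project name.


INNER JOIN keeps only tasks rows whose project_id matches an id in projects. Walk through each task:
  - task 1 (Deploy): project_id=3 -> matches Atlas
  - task 2 (Refactor): project_id=NULL, no match -> dropped
  - task 3 (Migrate): project_id=3 -> matches Atlas
  - task 4 (Optimize): project_id=NULL, no match -> dropped
  - task 5 (Audit): project_id=4 -> matches Helix
  - task 6 (Review): project_id=1 -> matches Titan
  - task 7 (Train): project_id=2 -> matches Phoenix
  - task 8 (Research): project_id=2 -> matches Phoenix
So 2 of 8 rows are dropped.

SQL:
SELECT a.name, b.name AS project
FROM tasks a
INNER JOIN projects b ON a.project_id = b.id

Result:
name     | project
---------+--------
Deploy   | Atlas  
Migrate  | Atlas  
Audit    | Helix  
Review   | Titan  
Train    | Phoenix
Research | Phoenix


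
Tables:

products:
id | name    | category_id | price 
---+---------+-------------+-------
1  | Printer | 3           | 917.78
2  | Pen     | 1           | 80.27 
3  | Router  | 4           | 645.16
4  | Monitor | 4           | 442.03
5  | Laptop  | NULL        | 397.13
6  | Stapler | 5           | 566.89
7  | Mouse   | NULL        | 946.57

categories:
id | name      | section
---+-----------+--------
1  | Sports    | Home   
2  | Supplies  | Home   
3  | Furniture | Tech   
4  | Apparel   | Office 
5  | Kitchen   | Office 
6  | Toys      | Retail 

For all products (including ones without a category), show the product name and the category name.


LEFT JOIN keeps every row from products (the left table); where category_id has no match in categories, the category columns become NULL. Walk through each product:
  - product 1 (Printer): category_id=3 -> matches Furniture
  - product 2 (Pen): category_id=1 -> matches Sports
  - product 3 (Router): category_id=4 -> matches Apparel
  - product 4 (Monitor): category_id=4 -> matches Apparel
  - product 5 (Laptop): category_id=NULL, no match -> kept with NULL
  - product 6 (Stapler): category_id=5 -> matches Kitchen
  - product 7 (Mouse): category_id=NULL, no match -> kept with NULL
All 7 rows appear; 2 have NULL category.

SQL:
SELECT a.name, b.name AS category
FROM products a
LEFT JOIN categories b ON a.category_id = b.id

Result:
name    | category 
--------+----------
Printer | Furniture
Pen     | Sports   
Router  | Apparel  
Monitor | Apparel  
Laptop  | NULL     
Stapler | Kitchen  
Mouse   | NULL     


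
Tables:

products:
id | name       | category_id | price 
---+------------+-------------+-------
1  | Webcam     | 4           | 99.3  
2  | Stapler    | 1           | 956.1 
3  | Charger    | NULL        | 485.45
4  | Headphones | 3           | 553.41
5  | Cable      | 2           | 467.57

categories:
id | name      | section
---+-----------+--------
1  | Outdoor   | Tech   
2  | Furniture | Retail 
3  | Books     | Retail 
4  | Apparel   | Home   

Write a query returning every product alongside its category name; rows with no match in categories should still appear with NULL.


LEFT JOIN keeps every row from products (the left table); where category_id has no match in categories, the category columns become NULL. Walk through each product:
  - product 1 (Webcam): category_id=4 -> matches Apparel
  - product 2 (Stapler): category_id=1 -> matches Outdoor
  - product 3 (Charger): category_id=NULL, no match -> kept with NULL
  - product 4 (Headphones): category_id=3 -> matches Books
  - product 5 (Cable): category_id=2 -> matches Furniture
All 5 rows appear; 1 has NULL category.

SQL:
SELECT a.name, b.name AS category
FROM products a
LEFT JOIN categories b ON a.category_id = b.id

Result:
name       | category 
-----------+----------
Webcam     | Apparel  
Stapler    | Outdoor  
Charger    | NULL     
Headphones | Books    
Cable      | Furniture


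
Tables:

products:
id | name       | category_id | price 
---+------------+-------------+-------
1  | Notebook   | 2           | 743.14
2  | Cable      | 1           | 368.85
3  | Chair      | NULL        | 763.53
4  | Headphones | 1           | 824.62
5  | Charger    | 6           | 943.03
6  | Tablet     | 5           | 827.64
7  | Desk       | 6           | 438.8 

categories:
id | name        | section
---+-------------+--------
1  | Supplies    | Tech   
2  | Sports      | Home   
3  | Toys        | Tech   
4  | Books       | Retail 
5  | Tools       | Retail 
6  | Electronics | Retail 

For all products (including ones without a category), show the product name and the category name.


LEFT JOIN keeps every row from products (the left table); where category_id has no match in categories, the category columns become NULL. Walk through each product:
  - product 1 (Notebook): category_id=2 -> matches Sports
  - product 2 (Cable): category_id=1 -> matches Supplies
  - product 3 (Chair): category_id=NULL, no match -> kept with NULL
  - product 4 (Headphones): category_id=1 -> matches Supplies
  - product 5 (Charger): category_id=6 -> matches Electronics
  - product 6 (Tablet): category_id=5 -> matches Tools
  - product 7 (Desk): category_id=6 -> matches Electronics
All 7 rows appear; 1 has NULL category.

SQL:
SELECT a.name, b.name AS category
FROM products a
LEFT JOIN categories b ON a.category_id = b.id

Result:
name       | category   
-----------+------------
Notebook   | Sports     
Cable      | Supplies   
Chair      | NULL       
Headphones | Supplies   
Charger    | Electronics
Tablet     | Tools      
Desk       | Electronics


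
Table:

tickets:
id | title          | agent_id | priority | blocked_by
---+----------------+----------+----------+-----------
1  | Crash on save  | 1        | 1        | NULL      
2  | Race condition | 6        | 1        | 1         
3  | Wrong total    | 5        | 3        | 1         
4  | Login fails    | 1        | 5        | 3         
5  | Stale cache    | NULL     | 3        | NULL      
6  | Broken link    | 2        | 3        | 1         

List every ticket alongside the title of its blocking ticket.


This is a self-join: tickets is joined to a second copy of itself, matching each row's blocked_by to another row's id. Use LEFT JOIN so rows with blocked_by=NULL are kept.
  - ticket 1 (Crash on save): blocked_by=NULL -> NULL
  - ticket 2 (Race condition): blocked_by=1 -> Crash on save
  - ticket 3 (Wrong total): blocked_by=1 -> Crash on save
  - ticket 4 (Login fails): blocked_by=3 -> Wrong total
  - ticket 5 (Stale cache): blocked_by=NULL -> NULL
  - ticket 6 (Broken link): blocked_by=1 -> Crash on save

SQL:
SELECT a.title AS item, b.title AS blocked_by
FROM tickets a
LEFT JOIN tickets b ON a.blocked_by = b.id

Result:
item           | blocked_by   
---------------+--------------
Crash on save  | NULL         
Race condition | Crash on save
Wrong total    | Crash on save
Login fails    | Wrong total  
Stale cache    | NULL         
Broken link    | Crash on save


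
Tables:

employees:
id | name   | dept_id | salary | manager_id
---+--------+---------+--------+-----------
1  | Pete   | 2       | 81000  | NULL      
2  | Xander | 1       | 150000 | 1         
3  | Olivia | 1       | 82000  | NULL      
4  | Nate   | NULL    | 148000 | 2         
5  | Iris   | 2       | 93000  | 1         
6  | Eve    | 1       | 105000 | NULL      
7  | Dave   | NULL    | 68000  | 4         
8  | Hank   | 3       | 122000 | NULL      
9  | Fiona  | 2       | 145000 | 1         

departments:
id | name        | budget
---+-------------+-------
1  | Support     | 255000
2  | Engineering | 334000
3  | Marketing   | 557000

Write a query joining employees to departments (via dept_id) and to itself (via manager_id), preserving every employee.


Two LEFT JOINs from the same base table employees: one to departments via dept_id, one to employees itself via manager_id. Both are LEFT so every employee is preserved.
Match against departments:
  - employee 1 (Pete): dept_id=2 -> matches Engineering
  - employee 2 (Xander): dept_id=1 -> matches Support
  - employee 3 (Olivia): dept_id=1 -> matches Support
  - employee 4 (Nate): dept_id=NULL, no match -> kept with NULL
  - employee 5 (Iris): dept_id=2 -> matches Engineering
  - employee 6 (Eve): dept_id=1 -> matches Support
  - employee 7 (Dave): dept_id=NULL, no match -> kept with NULL
  - employee 8 (Hank): dept_id=3 -> matches Marketing
  - employee 9 (Fiona): dept_id=2 -> matches Engineering
Match against employees (self):
  - employee 1 (Pete): manager_id=NULL -> NULL
  - employee 2 (Xander): manager_id=1 -> Pete
  - employee 3 (Olivia): manager_id=NULL -> NULL
  - employee 4 (Nate): manager_id=2 -> Xander
  - employee 5 (Iris): manager_id=1 -> Pete
  - employee 6 (Eve): manager_id=NULL -> NULL
  - employee 7 (Dave): manager_id=4 -> Nate
  - employee 8 (Hank): manager_id=NULL -> NULL
  - employee 9 (Fiona): manager_id=1 -> Pete

SQL:
SELECT a.name, b.name AS department, c.name AS manager
FROM employees a
LEFT JOIN departments b ON a.dept_id = b.id
LEFT JOIN employees c ON a.manager_id = c.id

Result:
name   | department  | manager
-------+-------------+--------
Pete   | Engineering | NULL   
Xander | Support     | Pete   
Olivia | Support     | NULL   
Nate   | NULL        | Xander 
Iris   | Engineering | Pete   
Eve    | Support     | NULL   
Dave   | NULL        | Nate   
Hank   | Marketing   | NULL   
Fiona  | Engineering | Pete   


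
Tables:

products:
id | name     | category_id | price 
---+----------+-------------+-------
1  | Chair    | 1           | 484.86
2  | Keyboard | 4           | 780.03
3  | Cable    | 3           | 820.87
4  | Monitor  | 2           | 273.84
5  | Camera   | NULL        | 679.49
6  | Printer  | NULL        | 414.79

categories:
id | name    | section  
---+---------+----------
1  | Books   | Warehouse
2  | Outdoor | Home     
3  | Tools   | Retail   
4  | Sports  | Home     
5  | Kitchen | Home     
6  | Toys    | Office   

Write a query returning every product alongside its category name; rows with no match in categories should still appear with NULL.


LEFT JOIN keeps every row from products (the left table); where category_id has no match in categories, the category columns become NULL. Walk through each product:
  - product 1 (Chair): category_id=1 -> matches Books
  - product 2 (Keyboard): category_id=4 -> matches Sports
  - product 3 (Cable): category_id=3 -> matches Tools
  - product 4 (Monitor): category_id=2 -> matches Outdoor
  - product 5 (Camera): category_id=NULL, no match -> kept with NULL
  - product 6 (Printer): category_id=NULL, no match -> kept with NULL
All 6 rows appear; 2 have NULL category.

SQL:
SELECT a.name, b.name AS category
FROM products a
LEFT JOIN categories b ON a.category_id = b.id

Result:
name     | category
---------+---------
Chair    | Books   
Keyboard | Sports  
Cable    | Tools   
Monitor  | Outdoor 
Camera   | NULL    
Printer  | NULL    


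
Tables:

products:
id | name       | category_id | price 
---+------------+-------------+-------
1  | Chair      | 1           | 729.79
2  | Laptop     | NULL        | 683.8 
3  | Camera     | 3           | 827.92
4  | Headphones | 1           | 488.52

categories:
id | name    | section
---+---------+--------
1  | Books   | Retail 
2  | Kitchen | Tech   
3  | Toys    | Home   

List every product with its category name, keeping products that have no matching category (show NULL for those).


LEFT JOIN keeps every row from products (the left table); where category_id has no match in categories, the category columns become NULL. Walk through each product:
  - product 1 (Chair): category_id=1 -> matches Books
  - product 2 (Laptop): category_id=NULL, no match -> kept with NULL
  - product 3 (Camera): category_id=3 -> matches Toys
  - product 4 (Headphones): category_id=1 -> matches Books
All 4 rows appear; 1 has NULL category.

SQL:
SELECT a.name, b.name AS category
FROM products a
LEFT JOIN categories b ON a.category_id = b.id

Result:
name       | category
-----------+---------
Chair      | Books   
Laptop     | NULL    
Camera     | Toys    
Headphones | Books   


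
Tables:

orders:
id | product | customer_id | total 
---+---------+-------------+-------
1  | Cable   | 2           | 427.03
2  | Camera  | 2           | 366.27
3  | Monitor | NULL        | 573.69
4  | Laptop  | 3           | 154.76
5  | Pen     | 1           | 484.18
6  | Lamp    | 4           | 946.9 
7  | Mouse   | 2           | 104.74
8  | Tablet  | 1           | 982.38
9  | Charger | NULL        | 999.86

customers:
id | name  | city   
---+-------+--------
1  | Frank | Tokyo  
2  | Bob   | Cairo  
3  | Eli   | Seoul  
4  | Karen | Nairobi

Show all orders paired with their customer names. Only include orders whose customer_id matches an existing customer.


INNER JOIN keeps only orders rows whose customer_id matches an id in customers. Walk through each order:
  - order 1 (Cable): customer_id=2 -> matches Bob
  - order 2 (Camera): customer_id=2 -> matches Bob
  - order 3 (Monitor): customer_id=NULL, no match -> dropped
  - order 4 (Laptop): customer_id=3 -> matches Eli
  - order 5 (Pen): customer_id=1 -> matches Frank
  - order 6 (Lamp): customer_id=4 -> matches Karen
  - order 7 (Mouse): customer_id=2 -> matches Bob
  - order 8 (Tablet): customer_id=1 -> matches Frank
  - order 9 (Charger): customer_id=NULL, no match -> dropped
So 2 of 9 rows are dropped.

SQL:
SELECT a.product, b.name AS customer
FROM orders a
INNER JOIN customers b ON a.customer_id = b.id

Result:
product | customer
--------+---------
Cable   | Bob     
Camera  | Bob     
Laptop  | Eli     
Pen     | Frank   
Lamp    | Karen   
Mouse   | Bob     
Tablet  | Frank   


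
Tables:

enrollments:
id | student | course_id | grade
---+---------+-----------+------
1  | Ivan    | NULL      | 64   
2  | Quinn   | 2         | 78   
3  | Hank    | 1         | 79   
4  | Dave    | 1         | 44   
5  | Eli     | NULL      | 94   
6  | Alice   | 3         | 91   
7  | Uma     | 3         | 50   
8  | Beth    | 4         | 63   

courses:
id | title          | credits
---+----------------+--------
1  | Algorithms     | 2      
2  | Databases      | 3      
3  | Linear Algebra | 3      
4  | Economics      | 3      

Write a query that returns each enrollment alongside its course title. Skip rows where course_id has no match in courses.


INNER JOIN keeps only enrollments rows whose course_id matches an id in courses. Walk through each enrollment:
  - enrollment 1 (Ivan): course_id=NULL, no match -> dropped
  - enrollment 2 (Quinn): course_id=2 -> matches Databases
  - enrollment 3 (Hank): course_id=1 -> matches Algorithms
  - enrollment 4 (Dave): course_id=1 -> matches Algorithms
  - enrollment 5 (Eli): course_id=NULL, no match -> dropped
  - enrollment 6 (Alice): course_id=3 -> matches Linear Algebra
  - enrollment 7 (Uma): course_id=3 -> matches Linear Algebra
  - enrollment 8 (Beth): course_id=4 -> matches Economics
So 2 of 8 rows are dropped.

SQL:
SELECT a.student, b.title AS course
FROM enrollments a
INNER JOIN courses b ON a.course_id = b.id

Result:
student | course        
--------+---------------
Quinn   | Databases     
Hank    | Algorithms    
Dave    | Algorithms    
Alice   | Linear Algebra
Uma     | Linear Algebra
Beth    | Economics     


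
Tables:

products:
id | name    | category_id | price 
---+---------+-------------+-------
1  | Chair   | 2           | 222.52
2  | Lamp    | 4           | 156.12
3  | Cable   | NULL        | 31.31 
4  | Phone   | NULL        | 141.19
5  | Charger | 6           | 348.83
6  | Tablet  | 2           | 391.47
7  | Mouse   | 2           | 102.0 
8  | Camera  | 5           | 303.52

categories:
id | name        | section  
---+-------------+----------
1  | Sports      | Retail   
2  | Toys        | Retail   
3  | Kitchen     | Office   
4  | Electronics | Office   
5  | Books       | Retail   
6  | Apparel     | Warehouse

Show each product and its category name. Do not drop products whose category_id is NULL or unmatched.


LEFT JOIN keeps every row from products (the left table); where category_id has no match in categories, the category columns become NULL. Walk through each product:
  - product 1 (Chair): category_id=2 -> matches Toys
  - product 2 (Lamp): category_id=4 -> matches Electronics
  - product 3 (Cable): category_id=NULL, no match -> kept with NULL
  - product 4 (Phone): category_id=NULL, no match -> kept with NULL
  - product 5 (Charger): category_id=6 -> matches Apparel
  - product 6 (Tablet): category_id=2 -> matches Toys
  - product 7 (Mouse): category_id=2 -> matches Toys
  - product 8 (Camera): category_id=5 -> matches Books
All 8 rows appear; 2 have NULL category.

SQL:
SELECT a.name, b.name AS category
FROM products a
LEFT JOIN categories b ON a.category_id = b.id

Result:
name    | category   
--------+------------
Chair   | Toys       
Lamp    | Electronics
Cable   | NULL       
Phone   | NULL       
Charger | Apparel    
Tablet  | Toys       
Mouse   | Toys       
Camera  | Books      
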